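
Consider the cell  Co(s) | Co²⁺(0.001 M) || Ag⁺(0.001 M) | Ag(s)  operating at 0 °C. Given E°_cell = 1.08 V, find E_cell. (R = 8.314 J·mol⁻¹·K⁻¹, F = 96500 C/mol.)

Balancing electrons gives n = 2; the reaction quotient is Q = [Co²⁺]/[Ag⁺]^2 = 1000.
E = E° − (RT/nF) ln Q = 1.08 − (8.314×273)/(2×96500) × (6.908) = 1.080 − 0.081 = 0.999 V.

0.999 V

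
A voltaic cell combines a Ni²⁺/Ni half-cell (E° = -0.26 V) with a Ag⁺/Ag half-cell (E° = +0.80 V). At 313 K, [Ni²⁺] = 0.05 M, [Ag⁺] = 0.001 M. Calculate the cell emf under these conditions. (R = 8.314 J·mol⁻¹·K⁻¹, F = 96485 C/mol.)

The Ag⁺/Ag couple has the higher reduction potential and acts as the cathode, so E°_cell = +0.80 − (-0.26) = 1.06 V.
Balancing electrons gives n = 2; the reaction quotient is Q = [Ni²⁺]/[Ag⁺]^2 = 5 × 10^4.
E = E° − (RT/nF) ln Q = 1.06 − (8.314×313)/(2×96485) × (10.820) = 1.060 − 0.146 = 0.914 V.

0.914 V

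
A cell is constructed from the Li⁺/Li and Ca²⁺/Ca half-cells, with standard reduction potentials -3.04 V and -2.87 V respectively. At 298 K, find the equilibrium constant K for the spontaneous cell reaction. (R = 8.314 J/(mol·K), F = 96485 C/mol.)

5.6 × 10^5

E°_cell = -2.87 − (-3.04) = 0.17 V, with n = 2 electrons transferred.
At equilibrium E = 0, so the Nernst equation gives ln K = nFE°/RT = (2)(96485)(0.17)/((8.314)(298)) = 13.24.
K = e^13.24 = 5.6 × 10^5.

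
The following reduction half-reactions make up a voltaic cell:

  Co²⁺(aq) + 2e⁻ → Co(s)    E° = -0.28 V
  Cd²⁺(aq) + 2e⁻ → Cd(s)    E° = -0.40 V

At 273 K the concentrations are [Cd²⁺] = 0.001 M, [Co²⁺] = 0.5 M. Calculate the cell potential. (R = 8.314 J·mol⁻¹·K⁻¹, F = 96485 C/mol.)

0.193 V

The Co²⁺/Co couple has the higher reduction potential and acts as the cathode, so E°_cell = -0.28 − (-0.40) = 0.12 V.
Balancing electrons gives n = 2; the reaction quotient is Q = [Cd²⁺]/[Co²⁺] = 0.00200.
E = E° − (RT/nF) ln Q = 0.12 − (8.314×273)/(2×96485) × (-6.215) = 0.120 + 0.073 = 0.193 V.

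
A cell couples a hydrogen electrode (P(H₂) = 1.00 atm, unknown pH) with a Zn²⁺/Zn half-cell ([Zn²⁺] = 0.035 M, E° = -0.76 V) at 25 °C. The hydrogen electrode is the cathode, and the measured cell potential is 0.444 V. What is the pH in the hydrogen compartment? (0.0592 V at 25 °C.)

pH = 6.07

E°_cell = 0.76 V and n = 2.
log Q = n(E° − E)/0.0592 = 2×(0.76 − 0.444)/0.0592 = 10.676.
With Q = [Zn²⁺]·P(H₂) / [H⁺]^2, solving for [H⁺] gives log[H⁺] = -6.066, so pH = 6.07.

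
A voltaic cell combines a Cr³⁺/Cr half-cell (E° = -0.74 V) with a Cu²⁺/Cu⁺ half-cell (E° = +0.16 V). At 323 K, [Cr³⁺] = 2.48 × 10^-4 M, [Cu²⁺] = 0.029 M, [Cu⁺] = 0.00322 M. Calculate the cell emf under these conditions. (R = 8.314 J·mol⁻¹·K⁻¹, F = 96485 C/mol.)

1.04 V

The Cu²⁺/Cu⁺ couple has the higher reduction potential and acts as the cathode, so E°_cell = +0.16 − (-0.74) = 0.90 V.
Balancing electrons gives n = 3; the reaction quotient is Q = [Cr³⁺]·[Cu⁺]^3/[Cu²⁺]^3 = 3.39 × 10^-7.
E = E° − (RT/nF) ln Q = 0.90 − (8.314×323)/(3×96485) × (-14.896) = 0.900 + 0.138 = 1.038 V.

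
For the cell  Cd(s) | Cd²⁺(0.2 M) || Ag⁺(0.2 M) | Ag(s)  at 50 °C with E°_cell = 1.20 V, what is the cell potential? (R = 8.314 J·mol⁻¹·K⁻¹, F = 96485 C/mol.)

Balancing electrons gives n = 2; the reaction quotient is Q = [Cd²⁺]/[Ag⁺]^2 = 5.00.
E = E° − (RT/nF) ln Q = 1.20 − (8.314×323)/(2×96485) × (1.609) = 1.200 − 0.022 = 1.178 V.

1.18 V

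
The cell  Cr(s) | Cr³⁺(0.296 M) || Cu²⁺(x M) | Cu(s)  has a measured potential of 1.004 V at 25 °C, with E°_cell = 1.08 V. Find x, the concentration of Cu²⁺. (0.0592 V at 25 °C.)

0.0012 M

From the Nernst equation, log Q = n(E° − E)/0.0592 = 6(1.08 − 1.004)/0.0592 = 7.703, so Q = 5.04 × 10^7.
With Q = [Cr³⁺]^2/[Cu²⁺]^3 and the known concentrations, [Cu²⁺]^3 in the denominator gives [Cu²⁺] = 0.0012 M.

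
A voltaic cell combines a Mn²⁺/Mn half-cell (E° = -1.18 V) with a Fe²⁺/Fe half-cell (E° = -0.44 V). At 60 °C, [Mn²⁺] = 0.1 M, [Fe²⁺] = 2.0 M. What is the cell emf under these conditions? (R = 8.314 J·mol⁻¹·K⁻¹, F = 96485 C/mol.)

0.783 V

The Fe²⁺/Fe couple has the higher reduction potential and acts as the cathode, so E°_cell = -0.44 − (-1.18) = 0.74 V.
Balancing electrons gives n = 2; the reaction quotient is Q = [Mn²⁺]/[Fe²⁺] = 0.0500.
E = E° − (RT/nF) ln Q = 0.74 − (8.314×333)/(2×96485) × (-2.996) = 0.740 + 0.043 = 0.783 V.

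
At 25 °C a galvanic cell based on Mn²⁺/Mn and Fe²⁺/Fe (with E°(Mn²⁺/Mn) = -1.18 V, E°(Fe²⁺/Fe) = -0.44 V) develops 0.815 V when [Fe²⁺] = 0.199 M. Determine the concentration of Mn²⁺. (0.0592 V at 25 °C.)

From the Nernst equation, log Q = n(E° − E)/0.0592 = 2(0.74 − 0.815)/0.0592 = -2.534, so Q = 0.00293.
With Q = [Mn²⁺]/[Fe²⁺] and the known concentrations, [Mn²⁺] in the numerator gives [Mn²⁺] = 5.8 × 10^-4 M.

5.8 × 10^-4 M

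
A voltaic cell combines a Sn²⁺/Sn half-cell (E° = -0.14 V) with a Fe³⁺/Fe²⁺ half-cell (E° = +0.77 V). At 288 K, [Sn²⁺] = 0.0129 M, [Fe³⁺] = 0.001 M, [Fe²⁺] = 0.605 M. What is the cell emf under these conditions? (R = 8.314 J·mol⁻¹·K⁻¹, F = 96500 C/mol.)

0.805 V

The Fe³⁺/Fe²⁺ couple has the higher reduction potential and acts as the cathode, so E°_cell = +0.77 − (-0.14) = 0.91 V.
Balancing electrons gives n = 2; the reaction quotient is Q = [Sn²⁺]·[Fe²⁺]^2/[Fe³⁺]^2 = 4720.
E = E° − (RT/nF) ln Q = 0.91 − (8.314×288)/(2×96500) × (8.460) = 0.910 − 0.105 = 0.805 V.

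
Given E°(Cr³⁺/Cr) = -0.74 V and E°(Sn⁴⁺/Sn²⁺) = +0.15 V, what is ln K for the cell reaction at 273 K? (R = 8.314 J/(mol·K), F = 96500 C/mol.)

E°_cell = +0.15 − (-0.74) = 0.89 V, with n = 6 electrons transferred.
At equilibrium E = 0, so the Nernst equation gives ln K = nFE°/RT = (6)(96500)(0.89)/((8.314)(273)) = 227.04.

ln K = 227.0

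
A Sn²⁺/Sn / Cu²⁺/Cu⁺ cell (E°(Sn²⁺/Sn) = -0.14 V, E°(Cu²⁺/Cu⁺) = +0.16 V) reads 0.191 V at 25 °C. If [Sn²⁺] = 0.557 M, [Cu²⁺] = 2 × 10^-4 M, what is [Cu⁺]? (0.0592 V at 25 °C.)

From the Nernst equation, log Q = n(E° − E)/0.0592 = 2(0.30 − 0.191)/0.0592 = 3.682, so Q = 4810.
With Q = [Sn²⁺]·[Cu⁺]^2/[Cu²⁺]^2 and the known concentrations, [Cu⁺]^2 in the numerator gives [Cu⁺] = 0.019 M.

0.019 M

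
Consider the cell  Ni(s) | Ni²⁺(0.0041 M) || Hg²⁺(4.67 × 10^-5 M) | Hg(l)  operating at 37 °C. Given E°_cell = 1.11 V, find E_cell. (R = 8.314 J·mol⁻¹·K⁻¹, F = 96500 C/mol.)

1.05 V

Balancing electrons gives n = 2; the reaction quotient is Q = [Ni²⁺]/[Hg²⁺] = 87.8.
E = E° − (RT/nF) ln Q = 1.11 − (8.314×310)/(2×96500) × (4.475) = 1.110 − 0.060 = 1.050 V.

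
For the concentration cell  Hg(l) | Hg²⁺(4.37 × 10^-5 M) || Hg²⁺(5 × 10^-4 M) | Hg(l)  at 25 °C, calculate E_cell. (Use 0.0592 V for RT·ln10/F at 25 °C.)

Both half-cells are Hg²⁺/Hg, so E°_cell = 0. The concentrated side is the cathode; the cell reaction moves Hg²⁺ from high to low concentration with n = 2.
Q = [Hg²⁺]_dilute/[Hg²⁺]_conc = 4.37 × 10^-5/5 × 10^-4 = 0.0874.
E = 0 − (0.0592/2) log Q = −(0.0592/2)(-1.058) = 0.0313 V.

0.031 V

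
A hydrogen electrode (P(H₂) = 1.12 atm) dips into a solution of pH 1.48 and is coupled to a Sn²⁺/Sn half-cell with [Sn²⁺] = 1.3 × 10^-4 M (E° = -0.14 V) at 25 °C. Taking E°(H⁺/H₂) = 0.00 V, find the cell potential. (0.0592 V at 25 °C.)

The hydrogen couple is the cathode, so E°_cell = 0.14 V; n = 2.
[H⁺] = 10^(−1.48) = 0.033 M, and Q = [Sn²⁺]·P(H₂) / [H⁺]^2 = 0.133.
E = E° − (0.0592/2) log Q = 0.14 − (0.0592/2)(-0.877) = 0.166 V.

0.17 V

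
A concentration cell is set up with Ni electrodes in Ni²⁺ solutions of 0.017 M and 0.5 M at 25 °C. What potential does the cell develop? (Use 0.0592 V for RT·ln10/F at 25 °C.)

Both half-cells are Ni²⁺/Ni, so E°_cell = 0. The concentrated side is the cathode; the cell reaction moves Ni²⁺ from high to low concentration with n = 2.
Q = [Ni²⁺]_dilute/[Ni²⁺]_conc = 0.017/0.5 = 0.0340.
E = 0 − (0.0592/2) log Q = −(0.0592/2)(-1.469) = 0.0435 V.

0.043 V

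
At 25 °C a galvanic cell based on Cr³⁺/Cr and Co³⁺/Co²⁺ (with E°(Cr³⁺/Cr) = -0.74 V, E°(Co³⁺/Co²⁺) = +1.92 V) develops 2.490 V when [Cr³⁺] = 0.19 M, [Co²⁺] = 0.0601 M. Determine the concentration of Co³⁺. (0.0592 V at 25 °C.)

4.6 × 10^-5 M

From the Nernst equation, log Q = n(E° − E)/0.0592 = 3(2.66 − 2.490)/0.0592 = 8.615, so Q = 4.12 × 10^8.
With Q = [Cr³⁺]·[Co²⁺]^3/[Co³⁺]^3 and the known concentrations, [Co³⁺]^3 in the denominator gives [Co³⁺] = 4.6 × 10^-5 M.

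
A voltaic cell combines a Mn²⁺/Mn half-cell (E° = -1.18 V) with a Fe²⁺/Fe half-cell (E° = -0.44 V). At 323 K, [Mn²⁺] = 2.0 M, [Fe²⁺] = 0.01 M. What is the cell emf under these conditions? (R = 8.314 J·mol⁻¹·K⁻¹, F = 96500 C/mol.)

0.666 V

The Fe²⁺/Fe couple has the higher reduction potential and acts as the cathode, so E°_cell = -0.44 − (-1.18) = 0.74 V.
Balancing electrons gives n = 2; the reaction quotient is Q = [Mn²⁺]/[Fe²⁺] = 200.
E = E° − (RT/nF) ln Q = 0.74 − (8.314×323)/(2×96500) × (5.298) = 0.740 − 0.074 = 0.666 V.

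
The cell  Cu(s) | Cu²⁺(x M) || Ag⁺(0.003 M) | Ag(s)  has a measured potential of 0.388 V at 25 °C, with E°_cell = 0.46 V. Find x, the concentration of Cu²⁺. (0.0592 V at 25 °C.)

0.0024 M

From the Nernst equation, log Q = n(E° − E)/0.0592 = 2(0.46 − 0.388)/0.0592 = 2.432, so Q = 271.
With Q = [Cu²⁺]/[Ag⁺]^2 and the known concentrations, [Cu²⁺] in the numerator gives [Cu²⁺] = 0.0024 M.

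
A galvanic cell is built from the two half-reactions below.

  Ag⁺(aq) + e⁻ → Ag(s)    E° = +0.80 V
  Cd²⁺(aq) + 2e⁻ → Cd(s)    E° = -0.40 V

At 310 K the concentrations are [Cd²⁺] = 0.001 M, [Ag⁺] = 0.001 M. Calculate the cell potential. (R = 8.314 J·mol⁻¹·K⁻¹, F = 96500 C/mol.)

The Ag⁺/Ag couple has the higher reduction potential and acts as the cathode, so E°_cell = +0.80 − (-0.40) = 1.20 V.
Balancing electrons gives n = 2; the reaction quotient is Q = [Cd²⁺]/[Ag⁺]^2 = 1000.
E = E° − (RT/nF) ln Q = 1.20 − (8.314×310)/(2×96500) × (6.908) = 1.200 − 0.092 = 1.108 V.

1.11 V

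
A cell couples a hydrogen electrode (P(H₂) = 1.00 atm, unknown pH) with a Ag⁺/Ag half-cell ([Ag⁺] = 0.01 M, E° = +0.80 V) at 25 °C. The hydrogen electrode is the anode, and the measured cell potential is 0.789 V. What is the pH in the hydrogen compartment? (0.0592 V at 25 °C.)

pH = 1.81

E°_cell = 0.80 V and n = 2.
log Q = n(E° − E)/0.0592 = 2×(0.80 − 0.789)/0.0592 = 0.372.
With Q = [H⁺]^2 / ([Ag⁺]^2·P(H₂)), solving for [H⁺] gives log[H⁺] = -1.814, so pH = 1.81.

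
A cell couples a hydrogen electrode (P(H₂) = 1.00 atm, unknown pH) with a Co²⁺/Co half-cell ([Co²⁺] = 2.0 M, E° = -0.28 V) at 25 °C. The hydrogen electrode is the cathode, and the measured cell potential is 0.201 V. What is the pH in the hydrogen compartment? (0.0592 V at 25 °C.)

E°_cell = 0.28 V and n = 2.
log Q = n(E° − E)/0.0592 = 2×(0.28 − 0.201)/0.0592 = 2.669.
With Q = [Co²⁺]·P(H₂) / [H⁺]^2, solving for [H⁺] gives log[H⁺] = -1.184, so pH = 1.18.

pH = 1.18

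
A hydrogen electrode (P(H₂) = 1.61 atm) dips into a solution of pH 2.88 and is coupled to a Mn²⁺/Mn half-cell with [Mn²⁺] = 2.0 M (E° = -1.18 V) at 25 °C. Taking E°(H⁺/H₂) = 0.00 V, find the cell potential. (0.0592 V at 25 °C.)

0.99 V

The hydrogen couple is the cathode, so E°_cell = 1.18 V; n = 2.
[H⁺] = 10^(−2.88) = 0.0013 M, and Q = [Mn²⁺]·P(H₂) / [H⁺]^2 = 1.85 × 10^6.
E = E° − (0.0592/2) log Q = 1.18 − (0.0592/2)(6.268) = 0.994 V.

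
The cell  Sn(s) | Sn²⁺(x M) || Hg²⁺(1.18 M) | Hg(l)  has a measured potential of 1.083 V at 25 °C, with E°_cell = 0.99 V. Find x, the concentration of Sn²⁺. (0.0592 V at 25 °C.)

From the Nernst equation, log Q = n(E° − E)/0.0592 = 2(0.99 − 1.083)/0.0592 = -3.142, so Q = 7.21 × 10^-4.
With Q = [Sn²⁺]/[Hg²⁺] and the known concentrations, [Sn²⁺] in the numerator gives [Sn²⁺] = 8.5 × 10^-4 M.

8.5 × 10^-4 M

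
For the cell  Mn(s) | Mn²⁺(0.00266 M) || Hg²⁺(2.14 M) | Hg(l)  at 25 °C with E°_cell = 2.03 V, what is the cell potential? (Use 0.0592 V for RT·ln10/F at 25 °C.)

Balancing electrons gives n = 2; the reaction quotient is Q = [Mn²⁺]/[Hg²⁺] = 0.00124.
At 25 °C, E = E° − (0.0592/n) log Q = 2.03 − (0.0592/2)(-2.906) = 2.030 + 0.086 = 2.116 V.

2.12 V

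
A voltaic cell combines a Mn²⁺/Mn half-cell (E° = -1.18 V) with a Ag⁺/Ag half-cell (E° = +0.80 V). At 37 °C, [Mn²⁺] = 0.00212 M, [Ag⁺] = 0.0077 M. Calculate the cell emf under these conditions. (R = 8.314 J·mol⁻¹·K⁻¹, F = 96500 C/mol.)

The Ag⁺/Ag couple has the higher reduction potential and acts as the cathode, so E°_cell = +0.80 − (-1.18) = 1.98 V.
Balancing electrons gives n = 2; the reaction quotient is Q = [Mn²⁺]/[Ag⁺]^2 = 35.8.
E = E° − (RT/nF) ln Q = 1.98 − (8.314×310)/(2×96500) × (3.577) = 1.980 − 0.048 = 1.932 V.

1.93 V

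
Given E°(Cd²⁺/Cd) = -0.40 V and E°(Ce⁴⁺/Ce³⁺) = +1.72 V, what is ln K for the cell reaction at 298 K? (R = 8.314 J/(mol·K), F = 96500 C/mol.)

E°_cell = +1.72 − (-0.40) = 2.12 V, with n = 2 electrons transferred.
At equilibrium E = 0, so the Nernst equation gives ln K = nFE°/RT = (2)(96500)(2.12)/((8.314)(298)) = 165.15.

ln K = 165.1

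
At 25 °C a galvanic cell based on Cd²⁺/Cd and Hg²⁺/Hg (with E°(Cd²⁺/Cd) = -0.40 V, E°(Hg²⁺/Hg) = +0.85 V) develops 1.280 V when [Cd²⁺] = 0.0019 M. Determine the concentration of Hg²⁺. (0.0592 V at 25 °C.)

From the Nernst equation, log Q = n(E° − E)/0.0592 = 2(1.25 − 1.280)/0.0592 = -1.014, so Q = 0.0969.
With Q = [Cd²⁺]/[Hg²⁺] and the known concentrations, [Hg²⁺] in the denominator gives [Hg²⁺] = 0.02 M.

0.02 M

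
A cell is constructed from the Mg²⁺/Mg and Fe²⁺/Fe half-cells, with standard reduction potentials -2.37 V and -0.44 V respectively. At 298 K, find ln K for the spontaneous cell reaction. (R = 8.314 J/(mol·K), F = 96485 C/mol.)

E°_cell = -0.44 − (-2.37) = 1.93 V, with n = 2 electrons transferred.
At equilibrium E = 0, so the Nernst equation gives ln K = nFE°/RT = (2)(96485)(1.93)/((8.314)(298)) = 150.32.

ln K = 150.3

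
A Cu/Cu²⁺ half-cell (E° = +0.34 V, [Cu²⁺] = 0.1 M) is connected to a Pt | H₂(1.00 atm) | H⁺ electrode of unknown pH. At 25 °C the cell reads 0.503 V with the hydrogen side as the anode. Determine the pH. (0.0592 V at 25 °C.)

E°_cell = 0.34 V and n = 2.
log Q = n(E° − E)/0.0592 = 2×(0.34 − 0.503)/0.0592 = -5.507.
With Q = [H⁺]^2 / ([Cu²⁺]·P(H₂)), solving for [H⁺] gives log[H⁺] = -3.253, so pH = 3.25.

pH = 3.25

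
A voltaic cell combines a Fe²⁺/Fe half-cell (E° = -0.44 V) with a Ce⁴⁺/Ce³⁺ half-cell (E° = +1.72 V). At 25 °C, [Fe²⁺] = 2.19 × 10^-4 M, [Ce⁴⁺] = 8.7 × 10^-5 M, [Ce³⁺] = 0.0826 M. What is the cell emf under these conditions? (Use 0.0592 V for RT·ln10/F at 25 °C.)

2.09 V

The Ce⁴⁺/Ce³⁺ couple has the higher reduction potential and acts as the cathode, so E°_cell = +1.72 − (-0.44) = 2.16 V.
Balancing electrons gives n = 2; the reaction quotient is Q = [Fe²⁺]·[Ce³⁺]^2/[Ce⁴⁺]^2 = 197.
At 25 °C, E = E° − (0.0592/n) log Q = 2.16 − (0.0592/2)(2.295) = 2.160 − 0.068 = 2.092 V.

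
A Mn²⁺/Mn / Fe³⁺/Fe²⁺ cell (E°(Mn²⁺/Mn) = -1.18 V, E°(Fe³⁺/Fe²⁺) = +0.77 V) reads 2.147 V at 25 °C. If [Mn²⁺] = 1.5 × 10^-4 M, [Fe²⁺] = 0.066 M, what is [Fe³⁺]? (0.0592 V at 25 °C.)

From the Nernst equation, log Q = n(E° − E)/0.0592 = 2(1.95 − 2.147)/0.0592 = -6.655, so Q = 2.21 × 10^-7.
With Q = [Mn²⁺]·[Fe²⁺]^2/[Fe³⁺]^2 and the known concentrations, [Fe³⁺]^2 in the denominator gives [Fe³⁺] = 1.7 M.

1.7 M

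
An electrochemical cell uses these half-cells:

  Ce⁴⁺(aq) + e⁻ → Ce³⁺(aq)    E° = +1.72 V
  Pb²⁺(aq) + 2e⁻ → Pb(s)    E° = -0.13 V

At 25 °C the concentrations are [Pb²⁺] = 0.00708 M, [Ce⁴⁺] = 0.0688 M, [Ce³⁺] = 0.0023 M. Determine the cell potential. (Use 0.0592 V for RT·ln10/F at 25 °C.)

The Ce⁴⁺/Ce³⁺ couple has the higher reduction potential and acts as the cathode, so E°_cell = +1.72 − (-0.13) = 1.85 V.
Balancing electrons gives n = 2; the reaction quotient is Q = [Pb²⁺]·[Ce³⁺]^2/[Ce⁴⁺]^2 = 7.91 × 10^-6.
At 25 °C, E = E° − (0.0592/n) log Q = 1.85 − (0.0592/2)(-5.102) = 1.850 + 0.151 = 2.001 V.

2.00 V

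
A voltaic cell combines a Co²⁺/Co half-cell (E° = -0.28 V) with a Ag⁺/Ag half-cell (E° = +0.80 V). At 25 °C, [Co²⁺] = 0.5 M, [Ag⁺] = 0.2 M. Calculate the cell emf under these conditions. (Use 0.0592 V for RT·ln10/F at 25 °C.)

The Ag⁺/Ag couple has the higher reduction potential and acts as the cathode, so E°_cell = +0.80 − (-0.28) = 1.08 V.
Balancing electrons gives n = 2; the reaction quotient is Q = [Co²⁺]/[Ag⁺]^2 = 12.5.
At 25 °C, E = E° − (0.0592/n) log Q = 1.08 − (0.0592/2)(1.097) = 1.080 − 0.032 = 1.048 V.

1.05 V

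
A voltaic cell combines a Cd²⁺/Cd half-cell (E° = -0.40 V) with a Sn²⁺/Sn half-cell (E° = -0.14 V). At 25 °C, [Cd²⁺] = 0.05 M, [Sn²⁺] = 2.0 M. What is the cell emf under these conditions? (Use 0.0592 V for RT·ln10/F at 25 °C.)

0.307 V

The Sn²⁺/Sn couple has the higher reduction potential and acts as the cathode, so E°_cell = -0.14 − (-0.40) = 0.26 V.
Balancing electrons gives n = 2; the reaction quotient is Q = [Cd²⁺]/[Sn²⁺] = 0.0250.
At 25 °C, E = E° − (0.0592/n) log Q = 0.26 − (0.0592/2)(-1.602) = 0.260 + 0.047 = 0.307 V.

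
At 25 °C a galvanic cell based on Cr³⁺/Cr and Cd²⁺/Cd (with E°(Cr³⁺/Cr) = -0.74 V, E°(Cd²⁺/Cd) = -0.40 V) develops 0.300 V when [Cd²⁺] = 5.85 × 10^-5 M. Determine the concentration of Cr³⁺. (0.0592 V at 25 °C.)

4.8 × 10^-5 M

From the Nernst equation, log Q = n(E° − E)/0.0592 = 6(0.34 − 0.300)/0.0592 = 4.054, so Q = 1.13 × 10^4.
With Q = [Cr³⁺]^2/[Cd²⁺]^3 and the known concentrations, [Cr³⁺]^2 in the numerator gives [Cr³⁺] = 4.8 × 10^-5 M.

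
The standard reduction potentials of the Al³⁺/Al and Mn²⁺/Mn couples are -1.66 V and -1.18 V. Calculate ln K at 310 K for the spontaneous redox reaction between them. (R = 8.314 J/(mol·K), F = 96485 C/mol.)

ln K = 107.8

E°_cell = -1.18 − (-1.66) = 0.48 V, with n = 6 electrons transferred.
At equilibrium E = 0, so the Nernst equation gives ln K = nFE°/RT = (6)(96485)(0.48)/((8.314)(310)) = 107.82.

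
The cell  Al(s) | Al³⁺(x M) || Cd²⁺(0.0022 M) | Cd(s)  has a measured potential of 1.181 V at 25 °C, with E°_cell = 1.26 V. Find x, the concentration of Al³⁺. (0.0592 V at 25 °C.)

1.0 M

From the Nernst equation, log Q = n(E° − E)/0.0592 = 6(1.26 − 1.181)/0.0592 = 8.007, so Q = 1.02 × 10^8.
With Q = [Al³⁺]^2/[Cd²⁺]^3 and the known concentrations, [Al³⁺]^2 in the numerator gives [Al³⁺] = 1.0 M.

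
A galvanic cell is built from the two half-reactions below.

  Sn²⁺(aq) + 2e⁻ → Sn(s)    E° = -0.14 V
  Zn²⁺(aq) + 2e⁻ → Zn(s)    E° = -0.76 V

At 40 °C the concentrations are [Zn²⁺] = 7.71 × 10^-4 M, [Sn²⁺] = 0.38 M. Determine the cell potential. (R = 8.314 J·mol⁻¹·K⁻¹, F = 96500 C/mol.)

0.704 V

The Sn²⁺/Sn couple has the higher reduction potential and acts as the cathode, so E°_cell = -0.14 − (-0.76) = 0.62 V.
Balancing electrons gives n = 2; the reaction quotient is Q = [Zn²⁺]/[Sn²⁺] = 0.00203.
E = E° − (RT/nF) ln Q = 0.62 − (8.314×313)/(2×96500) × (-6.200) = 0.620 + 0.084 = 0.704 V.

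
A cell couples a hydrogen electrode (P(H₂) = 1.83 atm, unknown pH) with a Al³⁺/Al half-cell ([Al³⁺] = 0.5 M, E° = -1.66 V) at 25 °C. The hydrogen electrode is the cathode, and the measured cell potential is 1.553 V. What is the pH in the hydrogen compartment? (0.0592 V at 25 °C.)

E°_cell = 1.66 V and n = 6.
log Q = n(E° − E)/0.0592 = 6×(1.66 − 1.553)/0.0592 = 10.845.
With Q = [Al³⁺]^2·P(H₂)^3 / [H⁺]^6, solving for [H⁺] gives log[H⁺] = -1.777, so pH = 1.78.

pH = 1.78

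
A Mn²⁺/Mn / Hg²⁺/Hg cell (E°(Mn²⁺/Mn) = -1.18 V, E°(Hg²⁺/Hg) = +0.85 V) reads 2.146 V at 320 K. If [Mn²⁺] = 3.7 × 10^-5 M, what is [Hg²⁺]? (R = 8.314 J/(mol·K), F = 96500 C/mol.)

0.17 M

From the Nernst equation, ln Q = nF(E° − E)/RT = 2×96500×(2.03 − 2.146)/(8.314×320) = -8.415, so Q = 2.22 × 10^-4.
With Q = [Mn²⁺]/[Hg²⁺] and the known concentrations, [Hg²⁺] in the denominator gives [Hg²⁺] = 0.17 M.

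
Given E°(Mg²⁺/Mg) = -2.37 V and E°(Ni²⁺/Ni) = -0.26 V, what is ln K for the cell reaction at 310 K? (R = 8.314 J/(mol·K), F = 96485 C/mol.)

E°_cell = -0.26 − (-2.37) = 2.11 V, with n = 2 electrons transferred.
At equilibrium E = 0, so the Nernst equation gives ln K = nFE°/RT = (2)(96485)(2.11)/((8.314)(310)) = 157.98.

ln K = 158.0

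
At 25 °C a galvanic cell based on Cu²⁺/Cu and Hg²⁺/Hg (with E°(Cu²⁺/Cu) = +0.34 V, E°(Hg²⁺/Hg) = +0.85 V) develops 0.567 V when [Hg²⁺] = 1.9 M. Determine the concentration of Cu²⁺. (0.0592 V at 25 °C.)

From the Nernst equation, log Q = n(E° − E)/0.0592 = 2(0.51 − 0.567)/0.0592 = -1.926, so Q = 0.0119.
With Q = [Cu²⁺]/[Hg²⁺] and the known concentrations, [Cu²⁺] in the numerator gives [Cu²⁺] = 0.023 M.

0.023 M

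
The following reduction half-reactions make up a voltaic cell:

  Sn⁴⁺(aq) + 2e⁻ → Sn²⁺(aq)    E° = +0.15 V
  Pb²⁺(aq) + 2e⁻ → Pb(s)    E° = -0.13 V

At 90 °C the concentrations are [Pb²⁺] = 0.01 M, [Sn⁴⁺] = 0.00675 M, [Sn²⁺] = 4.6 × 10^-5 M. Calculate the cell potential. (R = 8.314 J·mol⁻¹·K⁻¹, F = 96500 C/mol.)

0.430 V

The Sn⁴⁺/Sn²⁺ couple has the higher reduction potential and acts as the cathode, so E°_cell = +0.15 − (-0.13) = 0.28 V.
Balancing electrons gives n = 2; the reaction quotient is Q = [Pb²⁺]·[Sn²⁺]/[Sn⁴⁺] = 6.81 × 10^-5.
E = E° − (RT/nF) ln Q = 0.28 − (8.314×363)/(2×96500) × (-9.594) = 0.280 + 0.150 = 0.430 V.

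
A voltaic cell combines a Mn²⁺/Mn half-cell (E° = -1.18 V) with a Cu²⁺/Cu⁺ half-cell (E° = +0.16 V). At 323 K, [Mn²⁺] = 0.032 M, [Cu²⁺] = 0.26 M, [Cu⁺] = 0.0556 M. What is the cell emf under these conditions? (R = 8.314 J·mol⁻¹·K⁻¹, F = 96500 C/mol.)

1.43 V

The Cu²⁺/Cu⁺ couple has the higher reduction potential and acts as the cathode, so E°_cell = +0.16 − (-1.18) = 1.34 V.
Balancing electrons gives n = 2; the reaction quotient is Q = [Mn²⁺]·[Cu⁺]^2/[Cu²⁺]^2 = 0.00146.
E = E° − (RT/nF) ln Q = 1.34 − (8.314×323)/(2×96500) × (-6.527) = 1.340 + 0.091 = 1.431 V.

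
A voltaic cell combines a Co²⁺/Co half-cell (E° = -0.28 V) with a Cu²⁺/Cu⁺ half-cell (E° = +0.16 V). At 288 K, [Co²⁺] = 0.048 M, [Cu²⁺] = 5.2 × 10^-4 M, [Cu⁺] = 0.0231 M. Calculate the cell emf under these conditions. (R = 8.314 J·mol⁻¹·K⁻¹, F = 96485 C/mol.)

The Cu²⁺/Cu⁺ couple has the higher reduction potential and acts as the cathode, so E°_cell = +0.16 − (-0.28) = 0.44 V.
Balancing electrons gives n = 2; the reaction quotient is Q = [Co²⁺]·[Cu⁺]^2/[Cu²⁺]^2 = 94.7.
E = E° − (RT/nF) ln Q = 0.44 − (8.314×288)/(2×96485) × (4.551) = 0.440 − 0.056 = 0.384 V.

0.384 V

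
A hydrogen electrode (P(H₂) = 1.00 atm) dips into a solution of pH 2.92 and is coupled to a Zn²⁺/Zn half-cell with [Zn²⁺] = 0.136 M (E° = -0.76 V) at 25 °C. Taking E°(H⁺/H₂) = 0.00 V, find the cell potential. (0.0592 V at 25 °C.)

0.61 V

The hydrogen couple is the cathode, so E°_cell = 0.76 V; n = 2.
[H⁺] = 10^(−2.92) = 0.0012 M, and Q = [Zn²⁺]·P(H₂) / [H⁺]^2 = 9.41 × 10^4.
E = E° − (0.0592/2) log Q = 0.76 − (0.0592/2)(4.974) = 0.613 V.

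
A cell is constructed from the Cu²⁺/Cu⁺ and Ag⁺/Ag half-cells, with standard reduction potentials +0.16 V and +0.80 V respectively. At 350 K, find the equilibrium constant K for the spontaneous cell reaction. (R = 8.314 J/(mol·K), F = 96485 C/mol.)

1.6 × 10^9

E°_cell = +0.80 − (+0.16) = 0.64 V, with n = 1 electron transferred.
At equilibrium E = 0, so the Nernst equation gives ln K = nFE°/RT = (1)(96485)(0.64)/((8.314)(350)) = 21.22.
K = e^21.22 = 1.6 × 10^9.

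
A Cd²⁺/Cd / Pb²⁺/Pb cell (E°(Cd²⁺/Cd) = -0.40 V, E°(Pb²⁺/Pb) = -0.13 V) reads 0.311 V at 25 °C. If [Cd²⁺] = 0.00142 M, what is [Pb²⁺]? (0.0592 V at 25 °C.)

From the Nernst equation, log Q = n(E° − E)/0.0592 = 2(0.27 − 0.311)/0.0592 = -1.385, so Q = 0.0412.
With Q = [Cd²⁺]/[Pb²⁺] and the known concentrations, [Pb²⁺] in the denominator gives [Pb²⁺] = 0.034 M.

0.034 M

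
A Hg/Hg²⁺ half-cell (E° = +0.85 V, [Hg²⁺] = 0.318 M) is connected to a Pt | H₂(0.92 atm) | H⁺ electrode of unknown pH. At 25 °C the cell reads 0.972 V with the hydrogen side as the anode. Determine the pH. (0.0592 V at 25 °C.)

E°_cell = 0.85 V and n = 2.
log Q = n(E° − E)/0.0592 = 2×(0.85 − 0.972)/0.0592 = -4.122.
With Q = [H⁺]^2 / ([Hg²⁺]·P(H₂)), solving for [H⁺] gives log[H⁺] = -2.328, so pH = 2.33.

pH = 2.33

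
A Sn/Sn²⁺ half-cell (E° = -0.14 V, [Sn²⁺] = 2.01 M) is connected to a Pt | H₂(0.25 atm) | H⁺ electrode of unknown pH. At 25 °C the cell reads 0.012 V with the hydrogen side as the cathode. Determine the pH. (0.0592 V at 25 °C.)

E°_cell = 0.14 V and n = 2.
log Q = n(E° − E)/0.0592 = 2×(0.14 − 0.012)/0.0592 = 4.324.
With Q = [Sn²⁺]·P(H₂) / [H⁺]^2, solving for [H⁺] gives log[H⁺] = -2.312, so pH = 2.31.

pH = 2.31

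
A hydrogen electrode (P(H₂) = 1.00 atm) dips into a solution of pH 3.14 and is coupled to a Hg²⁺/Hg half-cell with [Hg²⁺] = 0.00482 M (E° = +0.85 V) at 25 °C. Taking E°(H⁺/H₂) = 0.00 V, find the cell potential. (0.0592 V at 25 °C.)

The Hg²⁺/Hg couple is the cathode, so E°_cell = 0.85 V; n = 2.
[H⁺] = 10^(−3.14) = 7.2 × 10^-4 M, and Q = [H⁺]^2 / ([Hg²⁺]·P(H₂)) = 1.09 × 10^-4.
E = E° − (0.0592/2) log Q = 0.85 − (0.0592/2)(-3.963) = 0.967 V.

0.97 V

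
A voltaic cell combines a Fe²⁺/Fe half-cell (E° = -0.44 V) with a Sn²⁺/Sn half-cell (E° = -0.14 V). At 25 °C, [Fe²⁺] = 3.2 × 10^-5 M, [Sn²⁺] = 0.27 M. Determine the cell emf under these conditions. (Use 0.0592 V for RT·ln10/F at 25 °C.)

The Sn²⁺/Sn couple has the higher reduction potential and acts as the cathode, so E°_cell = -0.14 − (-0.44) = 0.30 V.
Balancing electrons gives n = 2; the reaction quotient is Q = [Fe²⁺]/[Sn²⁺] = 1.19 × 10^-4.
At 25 °C, E = E° − (0.0592/n) log Q = 0.30 − (0.0592/2)(-3.926) = 0.300 + 0.116 = 0.416 V.

0.416 V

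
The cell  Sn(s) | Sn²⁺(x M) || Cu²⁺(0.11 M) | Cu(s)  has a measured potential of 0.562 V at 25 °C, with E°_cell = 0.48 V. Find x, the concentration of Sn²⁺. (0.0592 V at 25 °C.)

From the Nernst equation, log Q = n(E° − E)/0.0592 = 2(0.48 − 0.562)/0.0592 = -2.770, so Q = 0.00170.
With Q = [Sn²⁺]/[Cu²⁺] and the known concentrations, [Sn²⁺] in the numerator gives [Sn²⁺] = 1.9 × 10^-4 M.

1.9 × 10^-4 M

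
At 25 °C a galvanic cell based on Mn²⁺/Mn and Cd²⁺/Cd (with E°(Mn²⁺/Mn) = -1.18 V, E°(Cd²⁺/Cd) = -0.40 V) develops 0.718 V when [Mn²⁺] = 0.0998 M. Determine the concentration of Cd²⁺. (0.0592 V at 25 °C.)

From the Nernst equation, log Q = n(E° − E)/0.0592 = 2(0.78 − 0.718)/0.0592 = 2.095, so Q = 124.
With Q = [Mn²⁺]/[Cd²⁺] and the known concentrations, [Cd²⁺] in the denominator gives [Cd²⁺] = 8 × 10^-4 M.

8 × 10^-4 M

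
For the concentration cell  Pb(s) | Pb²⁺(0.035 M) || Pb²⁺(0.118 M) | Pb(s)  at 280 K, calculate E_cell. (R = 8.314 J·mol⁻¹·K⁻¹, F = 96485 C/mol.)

0.015 V

Both half-cells are Pb²⁺/Pb, so E°_cell = 0. The concentrated side is the cathode; the cell reaction moves Pb²⁺ from high to low concentration with n = 2.
Q = [Pb²⁺]_dilute/[Pb²⁺]_conc = 0.035/0.118 = 0.297.
E = 0 − (RT/nF) ln Q = −((8.314×280)/(2×96485))(-1.215) = 0.0147 V.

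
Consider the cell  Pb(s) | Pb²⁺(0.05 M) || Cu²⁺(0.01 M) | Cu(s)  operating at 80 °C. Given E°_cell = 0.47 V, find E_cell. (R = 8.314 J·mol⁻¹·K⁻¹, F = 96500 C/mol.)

Balancing electrons gives n = 2; the reaction quotient is Q = [Pb²⁺]/[Cu²⁺] = 5.00.
E = E° − (RT/nF) ln Q = 0.47 − (8.314×353)/(2×96500) × (1.609) = 0.470 − 0.024 = 0.446 V.

0.446 V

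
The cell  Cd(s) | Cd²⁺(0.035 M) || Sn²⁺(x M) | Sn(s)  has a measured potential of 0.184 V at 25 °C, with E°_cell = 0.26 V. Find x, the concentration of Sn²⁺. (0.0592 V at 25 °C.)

From the Nernst equation, log Q = n(E° − E)/0.0592 = 2(0.26 − 0.184)/0.0592 = 2.568, so Q = 369.
With Q = [Cd²⁺]/[Sn²⁺] and the known concentrations, [Sn²⁺] in the denominator gives [Sn²⁺] = 9.5 × 10^-5 M.

9.5 × 10^-5 M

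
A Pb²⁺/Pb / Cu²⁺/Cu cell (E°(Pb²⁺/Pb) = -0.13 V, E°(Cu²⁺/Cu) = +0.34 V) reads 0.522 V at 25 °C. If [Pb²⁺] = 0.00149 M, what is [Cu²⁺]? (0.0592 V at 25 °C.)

0.085 M

From the Nernst equation, log Q = n(E° − E)/0.0592 = 2(0.47 − 0.522)/0.0592 = -1.757, so Q = 0.0175.
With Q = [Pb²⁺]/[Cu²⁺] and the known concentrations, [Cu²⁺] in the denominator gives [Cu²⁺] = 0.085 M.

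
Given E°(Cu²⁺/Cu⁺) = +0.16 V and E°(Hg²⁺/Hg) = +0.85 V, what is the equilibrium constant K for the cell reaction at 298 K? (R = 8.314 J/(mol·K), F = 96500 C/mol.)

2.2 × 10^23

E°_cell = +0.85 − (+0.16) = 0.69 V, with n = 2 electrons transferred.
At equilibrium E = 0, so the Nernst equation gives ln K = nFE°/RT = (2)(96500)(0.69)/((8.314)(298)) = 53.75.
K = e^53.75 = 2.2 × 10^23.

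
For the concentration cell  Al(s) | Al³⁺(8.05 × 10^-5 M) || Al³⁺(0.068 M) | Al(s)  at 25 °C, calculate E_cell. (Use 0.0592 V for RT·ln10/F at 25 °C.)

Both half-cells are Al³⁺/Al, so E°_cell = 0. The concentrated side is the cathode; the cell reaction moves Al³⁺ from high to low concentration with n = 3.
Q = [Al³⁺]_dilute/[Al³⁺]_conc = 8.05 × 10^-5/0.068 = 0.00118.
E = 0 − (0.0592/3) log Q = −(0.0592/3)(-2.927) = 0.0578 V.

0.058 V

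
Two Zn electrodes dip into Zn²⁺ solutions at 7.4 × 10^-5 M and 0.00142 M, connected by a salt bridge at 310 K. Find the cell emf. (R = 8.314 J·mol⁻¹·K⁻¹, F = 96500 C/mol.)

0.039 V

Both half-cells are Zn²⁺/Zn, so E°_cell = 0. The concentrated side is the cathode; the cell reaction moves Zn²⁺ from high to low concentration with n = 2.
Q = [Zn²⁺]_dilute/[Zn²⁺]_conc = 7.4 × 10^-5/0.00142 = 0.0521.
E = 0 − (RT/nF) ln Q = −((8.314×310)/(2×96500))(-2.954) = 0.0394 V.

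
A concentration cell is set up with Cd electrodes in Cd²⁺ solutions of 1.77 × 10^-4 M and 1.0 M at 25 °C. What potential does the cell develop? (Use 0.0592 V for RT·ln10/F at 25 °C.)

0.11 V

Both half-cells are Cd²⁺/Cd, so E°_cell = 0. The concentrated side is the cathode; the cell reaction moves Cd²⁺ from high to low concentration with n = 2.
Q = [Cd²⁺]_dilute/[Cd²⁺]_conc = 1.77 × 10^-4/1.0 = 1.77 × 10^-4.
E = 0 − (0.0592/2) log Q = −(0.0592/2)(-3.752) = 0.1111 V.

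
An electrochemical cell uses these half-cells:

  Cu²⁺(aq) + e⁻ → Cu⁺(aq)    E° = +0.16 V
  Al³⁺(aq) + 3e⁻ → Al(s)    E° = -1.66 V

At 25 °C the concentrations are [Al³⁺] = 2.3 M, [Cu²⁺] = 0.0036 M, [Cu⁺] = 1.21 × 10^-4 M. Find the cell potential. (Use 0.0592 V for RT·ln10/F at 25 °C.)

The Cu²⁺/Cu⁺ couple has the higher reduction potential and acts as the cathode, so E°_cell = +0.16 − (-1.66) = 1.82 V.
Balancing electrons gives n = 3; the reaction quotient is Q = [Al³⁺]·[Cu⁺]^3/[Cu²⁺]^3 = 8.73 × 10^-5.
At 25 °C, E = E° − (0.0592/n) log Q = 1.82 − (0.0592/3)(-4.059) = 1.820 + 0.080 = 1.900 V.

1.90 V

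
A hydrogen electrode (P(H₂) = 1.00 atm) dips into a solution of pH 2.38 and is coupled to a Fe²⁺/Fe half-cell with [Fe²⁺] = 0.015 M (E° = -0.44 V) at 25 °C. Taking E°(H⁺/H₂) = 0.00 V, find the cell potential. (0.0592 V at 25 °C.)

0.35 V

The hydrogen couple is the cathode, so E°_cell = 0.44 V; n = 2.
[H⁺] = 10^(−2.38) = 0.0042 M, and Q = [Fe²⁺]·P(H₂) / [H⁺]^2 = 863.
E = E° − (0.0592/2) log Q = 0.44 − (0.0592/2)(2.936) = 0.353 V.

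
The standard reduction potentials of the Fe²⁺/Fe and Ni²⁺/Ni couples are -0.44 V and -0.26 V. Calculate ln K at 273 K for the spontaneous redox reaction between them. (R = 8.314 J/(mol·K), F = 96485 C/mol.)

ln K = 15.3

E°_cell = -0.26 − (-0.44) = 0.18 V, with n = 2 electrons transferred.
At equilibrium E = 0, so the Nernst equation gives ln K = nFE°/RT = (2)(96485)(0.18)/((8.314)(273)) = 15.30.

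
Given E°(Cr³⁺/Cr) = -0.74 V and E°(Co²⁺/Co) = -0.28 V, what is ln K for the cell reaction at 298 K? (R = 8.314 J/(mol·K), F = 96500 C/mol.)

E°_cell = -0.28 − (-0.74) = 0.46 V, with n = 6 electrons transferred.
At equilibrium E = 0, so the Nernst equation gives ln K = nFE°/RT = (6)(96500)(0.46)/((8.314)(298)) = 107.50.

ln K = 107.5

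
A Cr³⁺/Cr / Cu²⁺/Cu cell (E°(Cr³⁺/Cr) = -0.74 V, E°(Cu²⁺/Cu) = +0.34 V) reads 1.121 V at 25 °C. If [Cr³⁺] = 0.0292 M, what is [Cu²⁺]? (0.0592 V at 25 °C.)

From the Nernst equation, log Q = n(E° − E)/0.0592 = 6(1.08 − 1.121)/0.0592 = -4.155, so Q = 6.99 × 10^-5.
With Q = [Cr³⁺]^2/[Cu²⁺]^3 and the known concentrations, [Cu²⁺]^3 in the denominator gives [Cu²⁺] = 2.3 M.

2.3 M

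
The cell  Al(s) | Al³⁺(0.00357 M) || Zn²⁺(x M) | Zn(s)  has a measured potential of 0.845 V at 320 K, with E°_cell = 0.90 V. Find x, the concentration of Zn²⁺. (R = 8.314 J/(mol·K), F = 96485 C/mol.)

From the Nernst equation, ln Q = nF(E° − E)/RT = 6×96485×(0.90 − 0.845)/(8.314×320) = 11.968, so Q = 1.58 × 10^5.
With Q = [Al³⁺]^2/[Zn²⁺]^3 and the known concentrations, [Zn²⁺]^3 in the denominator gives [Zn²⁺] = 4.3 × 10^-4 M.

4.3 × 10^-4 M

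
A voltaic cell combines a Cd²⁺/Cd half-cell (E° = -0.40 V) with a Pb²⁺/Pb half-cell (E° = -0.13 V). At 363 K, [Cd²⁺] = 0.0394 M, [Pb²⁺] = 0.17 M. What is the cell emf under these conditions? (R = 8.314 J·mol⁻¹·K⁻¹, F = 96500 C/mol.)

0.293 V

The Pb²⁺/Pb couple has the higher reduction potential and acts as the cathode, so E°_cell = -0.13 − (-0.40) = 0.27 V.
Balancing electrons gives n = 2; the reaction quotient is Q = [Cd²⁺]/[Pb²⁺] = 0.232.
E = E° − (RT/nF) ln Q = 0.27 − (8.314×363)/(2×96500) × (-1.462) = 0.270 + 0.023 = 0.293 V.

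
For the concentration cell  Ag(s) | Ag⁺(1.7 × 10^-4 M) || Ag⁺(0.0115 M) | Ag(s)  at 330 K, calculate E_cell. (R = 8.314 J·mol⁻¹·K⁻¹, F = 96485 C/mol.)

0.12 V

Both half-cells are Ag⁺/Ag, so E°_cell = 0. The concentrated side is the cathode; the cell reaction moves Ag⁺ from high to low concentration with n = 1.
Q = [Ag⁺]_dilute/[Ag⁺]_conc = 1.7 × 10^-4/0.0115 = 0.0148.
E = 0 − (RT/nF) ln Q = −((8.314×330)/(1×96485))(-4.214) = 0.1198 V.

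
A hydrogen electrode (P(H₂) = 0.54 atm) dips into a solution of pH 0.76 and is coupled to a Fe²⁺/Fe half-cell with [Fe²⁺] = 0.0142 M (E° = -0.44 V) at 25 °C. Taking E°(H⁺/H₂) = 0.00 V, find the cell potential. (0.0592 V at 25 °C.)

0.46 V

The hydrogen couple is the cathode, so E°_cell = 0.44 V; n = 2.
[H⁺] = 10^(−0.76) = 0.17 M, and Q = [Fe²⁺]·P(H₂) / [H⁺]^2 = 0.254.
E = E° − (0.0592/2) log Q = 0.44 − (0.0592/2)(-0.595) = 0.458 V.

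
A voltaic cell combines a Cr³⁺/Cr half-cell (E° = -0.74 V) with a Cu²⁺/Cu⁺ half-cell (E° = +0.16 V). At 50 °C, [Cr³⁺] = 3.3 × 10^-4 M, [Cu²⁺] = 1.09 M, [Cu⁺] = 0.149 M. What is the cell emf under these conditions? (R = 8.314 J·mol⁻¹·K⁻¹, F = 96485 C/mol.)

1.03 V

The Cu²⁺/Cu⁺ couple has the higher reduction potential and acts as the cathode, so E°_cell = +0.16 − (-0.74) = 0.90 V.
Balancing electrons gives n = 3; the reaction quotient is Q = [Cr³⁺]·[Cu⁺]^3/[Cu²⁺]^3 = 8.43 × 10^-7.
E = E° − (RT/nF) ln Q = 0.90 − (8.314×323)/(3×96485) × (-13.986) = 0.900 + 0.130 = 1.030 V.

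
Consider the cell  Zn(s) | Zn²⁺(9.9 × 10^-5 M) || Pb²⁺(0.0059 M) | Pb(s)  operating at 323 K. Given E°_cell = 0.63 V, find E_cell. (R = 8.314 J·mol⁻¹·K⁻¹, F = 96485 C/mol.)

Balancing electrons gives n = 2; the reaction quotient is Q = [Zn²⁺]/[Pb²⁺] = 0.0168.
E = E° − (RT/nF) ln Q = 0.63 − (8.314×323)/(2×96485) × (-4.088) = 0.630 + 0.057 = 0.687 V.

0.687 V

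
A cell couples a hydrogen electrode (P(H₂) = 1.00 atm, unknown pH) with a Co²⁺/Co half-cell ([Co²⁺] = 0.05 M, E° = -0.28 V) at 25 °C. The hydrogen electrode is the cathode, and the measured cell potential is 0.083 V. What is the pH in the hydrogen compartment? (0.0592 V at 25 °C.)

pH = 3.98

E°_cell = 0.28 V and n = 2.
log Q = n(E° − E)/0.0592 = 2×(0.28 − 0.083)/0.0592 = 6.655.
With Q = [Co²⁺]·P(H₂) / [H⁺]^2, solving for [H⁺] gives log[H⁺] = -3.978, so pH = 3.98.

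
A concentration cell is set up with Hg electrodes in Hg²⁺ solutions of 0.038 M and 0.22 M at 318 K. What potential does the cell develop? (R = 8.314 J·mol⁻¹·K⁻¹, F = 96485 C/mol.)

0.024 V

Both half-cells are Hg²⁺/Hg, so E°_cell = 0. The concentrated side is the cathode; the cell reaction moves Hg²⁺ from high to low concentration with n = 2.
Q = [Hg²⁺]_dilute/[Hg²⁺]_conc = 0.038/0.22 = 0.173.
E = 0 − (RT/nF) ln Q = −((8.314×318)/(2×96485))(-1.756) = 0.0241 V.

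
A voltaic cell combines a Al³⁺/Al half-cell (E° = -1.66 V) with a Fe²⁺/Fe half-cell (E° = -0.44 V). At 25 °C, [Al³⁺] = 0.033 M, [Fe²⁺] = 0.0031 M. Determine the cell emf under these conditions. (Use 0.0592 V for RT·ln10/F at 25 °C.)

The Fe²⁺/Fe couple has the higher reduction potential and acts as the cathode, so E°_cell = -0.44 − (-1.66) = 1.22 V.
Balancing electrons gives n = 6; the reaction quotient is Q = [Al³⁺]^2/[Fe²⁺]^3 = 3.66 × 10^4.
At 25 °C, E = E° − (0.0592/n) log Q = 1.22 − (0.0592/6)(4.563) = 1.220 − 0.045 = 1.175 V.

1.17 V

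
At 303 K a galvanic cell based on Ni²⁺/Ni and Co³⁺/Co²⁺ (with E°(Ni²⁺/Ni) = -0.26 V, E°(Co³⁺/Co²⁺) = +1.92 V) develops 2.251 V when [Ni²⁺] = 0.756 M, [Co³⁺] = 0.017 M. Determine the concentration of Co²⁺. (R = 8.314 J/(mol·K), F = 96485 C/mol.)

From the Nernst equation, ln Q = nF(E° − E)/RT = 2×96485×(2.18 − 2.251)/(8.314×303) = -5.439, so Q = 0.00435.
With Q = [Ni²⁺]·[Co²⁺]^2/[Co³⁺]^2 and the known concentrations, [Co²⁺]^2 in the numerator gives [Co²⁺] = 0.0013 M.

0.0013 M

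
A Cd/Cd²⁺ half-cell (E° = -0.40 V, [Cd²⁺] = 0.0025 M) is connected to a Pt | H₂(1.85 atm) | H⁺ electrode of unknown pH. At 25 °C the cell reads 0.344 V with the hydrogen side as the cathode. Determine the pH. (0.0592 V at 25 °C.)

pH = 2.11

E°_cell = 0.40 V and n = 2.
log Q = n(E° − E)/0.0592 = 2×(0.40 − 0.344)/0.0592 = 1.892.
With Q = [Cd²⁺]·P(H₂) / [H⁺]^2, solving for [H⁺] gives log[H⁺] = -2.113, so pH = 2.11.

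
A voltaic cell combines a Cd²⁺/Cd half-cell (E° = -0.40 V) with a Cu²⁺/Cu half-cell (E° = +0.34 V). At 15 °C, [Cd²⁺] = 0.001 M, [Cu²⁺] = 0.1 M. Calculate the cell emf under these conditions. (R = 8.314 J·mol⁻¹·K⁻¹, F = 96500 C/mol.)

0.797 V

The Cu²⁺/Cu couple has the higher reduction potential and acts as the cathode, so E°_cell = +0.34 − (-0.40) = 0.74 V.
Balancing electrons gives n = 2; the reaction quotient is Q = [Cd²⁺]/[Cu²⁺] = 0.0100.
E = E° − (RT/nF) ln Q = 0.74 − (8.314×288)/(2×96500) × (-4.605) = 0.740 + 0.057 = 0.797 V.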